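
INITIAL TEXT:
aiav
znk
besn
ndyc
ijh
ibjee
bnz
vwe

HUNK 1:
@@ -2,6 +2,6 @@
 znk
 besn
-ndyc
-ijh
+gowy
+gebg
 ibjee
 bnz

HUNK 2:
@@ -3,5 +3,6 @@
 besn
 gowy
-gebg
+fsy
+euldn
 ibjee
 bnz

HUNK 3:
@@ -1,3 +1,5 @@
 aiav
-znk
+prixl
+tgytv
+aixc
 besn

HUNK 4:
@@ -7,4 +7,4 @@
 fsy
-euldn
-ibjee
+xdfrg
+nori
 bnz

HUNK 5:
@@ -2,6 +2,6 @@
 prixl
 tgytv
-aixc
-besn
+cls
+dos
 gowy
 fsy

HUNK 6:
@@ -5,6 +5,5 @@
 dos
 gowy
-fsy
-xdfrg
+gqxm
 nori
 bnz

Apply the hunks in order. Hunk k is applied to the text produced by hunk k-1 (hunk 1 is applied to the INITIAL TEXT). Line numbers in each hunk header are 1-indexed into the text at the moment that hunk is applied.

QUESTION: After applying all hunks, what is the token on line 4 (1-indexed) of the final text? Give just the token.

Answer: cls

Derivation:
Hunk 1: at line 2 remove [ndyc,ijh] add [gowy,gebg] -> 8 lines: aiav znk besn gowy gebg ibjee bnz vwe
Hunk 2: at line 3 remove [gebg] add [fsy,euldn] -> 9 lines: aiav znk besn gowy fsy euldn ibjee bnz vwe
Hunk 3: at line 1 remove [znk] add [prixl,tgytv,aixc] -> 11 lines: aiav prixl tgytv aixc besn gowy fsy euldn ibjee bnz vwe
Hunk 4: at line 7 remove [euldn,ibjee] add [xdfrg,nori] -> 11 lines: aiav prixl tgytv aixc besn gowy fsy xdfrg nori bnz vwe
Hunk 5: at line 2 remove [aixc,besn] add [cls,dos] -> 11 lines: aiav prixl tgytv cls dos gowy fsy xdfrg nori bnz vwe
Hunk 6: at line 5 remove [fsy,xdfrg] add [gqxm] -> 10 lines: aiav prixl tgytv cls dos gowy gqxm nori bnz vwe
Final line 4: cls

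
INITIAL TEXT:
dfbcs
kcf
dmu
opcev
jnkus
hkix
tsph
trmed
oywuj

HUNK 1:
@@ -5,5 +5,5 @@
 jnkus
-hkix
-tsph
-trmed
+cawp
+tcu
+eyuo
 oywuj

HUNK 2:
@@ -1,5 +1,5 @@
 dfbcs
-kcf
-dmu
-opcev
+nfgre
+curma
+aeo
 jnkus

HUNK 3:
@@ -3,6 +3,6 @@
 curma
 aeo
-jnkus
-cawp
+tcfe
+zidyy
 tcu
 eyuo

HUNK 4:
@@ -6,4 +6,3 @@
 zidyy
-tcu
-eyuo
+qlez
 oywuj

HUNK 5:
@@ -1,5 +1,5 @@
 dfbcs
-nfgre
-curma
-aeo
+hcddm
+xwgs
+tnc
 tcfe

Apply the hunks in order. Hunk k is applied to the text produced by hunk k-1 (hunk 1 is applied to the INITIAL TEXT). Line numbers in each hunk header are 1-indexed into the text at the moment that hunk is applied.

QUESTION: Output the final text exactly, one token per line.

Answer: dfbcs
hcddm
xwgs
tnc
tcfe
zidyy
qlez
oywuj

Derivation:
Hunk 1: at line 5 remove [hkix,tsph,trmed] add [cawp,tcu,eyuo] -> 9 lines: dfbcs kcf dmu opcev jnkus cawp tcu eyuo oywuj
Hunk 2: at line 1 remove [kcf,dmu,opcev] add [nfgre,curma,aeo] -> 9 lines: dfbcs nfgre curma aeo jnkus cawp tcu eyuo oywuj
Hunk 3: at line 3 remove [jnkus,cawp] add [tcfe,zidyy] -> 9 lines: dfbcs nfgre curma aeo tcfe zidyy tcu eyuo oywuj
Hunk 4: at line 6 remove [tcu,eyuo] add [qlez] -> 8 lines: dfbcs nfgre curma aeo tcfe zidyy qlez oywuj
Hunk 5: at line 1 remove [nfgre,curma,aeo] add [hcddm,xwgs,tnc] -> 8 lines: dfbcs hcddm xwgs tnc tcfe zidyy qlez oywuj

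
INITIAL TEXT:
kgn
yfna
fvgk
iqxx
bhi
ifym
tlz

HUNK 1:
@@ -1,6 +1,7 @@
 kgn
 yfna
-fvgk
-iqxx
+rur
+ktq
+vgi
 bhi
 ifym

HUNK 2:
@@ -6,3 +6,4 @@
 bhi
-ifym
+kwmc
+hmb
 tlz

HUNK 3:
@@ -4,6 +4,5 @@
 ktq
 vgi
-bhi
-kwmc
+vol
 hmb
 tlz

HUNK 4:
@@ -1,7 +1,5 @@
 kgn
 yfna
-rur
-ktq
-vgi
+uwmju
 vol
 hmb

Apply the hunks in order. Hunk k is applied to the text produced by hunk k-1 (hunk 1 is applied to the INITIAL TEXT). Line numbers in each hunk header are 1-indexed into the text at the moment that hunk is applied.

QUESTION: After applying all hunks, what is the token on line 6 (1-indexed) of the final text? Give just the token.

Answer: tlz

Derivation:
Hunk 1: at line 1 remove [fvgk,iqxx] add [rur,ktq,vgi] -> 8 lines: kgn yfna rur ktq vgi bhi ifym tlz
Hunk 2: at line 6 remove [ifym] add [kwmc,hmb] -> 9 lines: kgn yfna rur ktq vgi bhi kwmc hmb tlz
Hunk 3: at line 4 remove [bhi,kwmc] add [vol] -> 8 lines: kgn yfna rur ktq vgi vol hmb tlz
Hunk 4: at line 1 remove [rur,ktq,vgi] add [uwmju] -> 6 lines: kgn yfna uwmju vol hmb tlz
Final line 6: tlz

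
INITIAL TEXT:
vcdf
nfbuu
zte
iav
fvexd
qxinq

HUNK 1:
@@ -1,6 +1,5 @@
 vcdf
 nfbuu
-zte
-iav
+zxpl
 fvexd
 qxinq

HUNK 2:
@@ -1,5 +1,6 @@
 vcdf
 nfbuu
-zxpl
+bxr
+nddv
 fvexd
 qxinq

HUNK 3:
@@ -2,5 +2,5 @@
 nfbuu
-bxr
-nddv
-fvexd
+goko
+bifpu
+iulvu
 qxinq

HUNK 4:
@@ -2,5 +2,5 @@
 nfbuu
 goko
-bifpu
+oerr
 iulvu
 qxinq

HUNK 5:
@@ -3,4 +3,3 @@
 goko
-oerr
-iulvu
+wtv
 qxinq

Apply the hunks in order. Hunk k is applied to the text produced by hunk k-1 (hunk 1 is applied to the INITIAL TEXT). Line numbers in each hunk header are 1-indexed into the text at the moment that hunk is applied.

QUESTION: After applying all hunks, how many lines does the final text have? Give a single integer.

Hunk 1: at line 1 remove [zte,iav] add [zxpl] -> 5 lines: vcdf nfbuu zxpl fvexd qxinq
Hunk 2: at line 1 remove [zxpl] add [bxr,nddv] -> 6 lines: vcdf nfbuu bxr nddv fvexd qxinq
Hunk 3: at line 2 remove [bxr,nddv,fvexd] add [goko,bifpu,iulvu] -> 6 lines: vcdf nfbuu goko bifpu iulvu qxinq
Hunk 4: at line 2 remove [bifpu] add [oerr] -> 6 lines: vcdf nfbuu goko oerr iulvu qxinq
Hunk 5: at line 3 remove [oerr,iulvu] add [wtv] -> 5 lines: vcdf nfbuu goko wtv qxinq
Final line count: 5

Answer: 5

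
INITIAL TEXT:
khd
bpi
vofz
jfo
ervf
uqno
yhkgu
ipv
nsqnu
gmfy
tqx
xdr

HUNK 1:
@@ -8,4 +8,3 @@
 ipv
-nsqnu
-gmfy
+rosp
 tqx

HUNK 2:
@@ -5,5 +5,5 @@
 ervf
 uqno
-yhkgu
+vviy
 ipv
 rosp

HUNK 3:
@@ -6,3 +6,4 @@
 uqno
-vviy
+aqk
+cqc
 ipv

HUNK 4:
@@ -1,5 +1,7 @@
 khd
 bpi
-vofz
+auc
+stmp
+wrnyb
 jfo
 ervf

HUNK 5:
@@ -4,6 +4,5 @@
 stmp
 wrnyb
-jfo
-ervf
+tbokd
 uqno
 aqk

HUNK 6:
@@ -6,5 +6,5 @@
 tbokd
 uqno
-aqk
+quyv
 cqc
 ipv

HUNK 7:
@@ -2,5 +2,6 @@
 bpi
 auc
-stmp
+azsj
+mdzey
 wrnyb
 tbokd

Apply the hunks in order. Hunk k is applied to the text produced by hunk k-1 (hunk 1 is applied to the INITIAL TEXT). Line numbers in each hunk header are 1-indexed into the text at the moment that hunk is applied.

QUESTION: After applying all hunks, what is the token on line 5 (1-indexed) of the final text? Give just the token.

Answer: mdzey

Derivation:
Hunk 1: at line 8 remove [nsqnu,gmfy] add [rosp] -> 11 lines: khd bpi vofz jfo ervf uqno yhkgu ipv rosp tqx xdr
Hunk 2: at line 5 remove [yhkgu] add [vviy] -> 11 lines: khd bpi vofz jfo ervf uqno vviy ipv rosp tqx xdr
Hunk 3: at line 6 remove [vviy] add [aqk,cqc] -> 12 lines: khd bpi vofz jfo ervf uqno aqk cqc ipv rosp tqx xdr
Hunk 4: at line 1 remove [vofz] add [auc,stmp,wrnyb] -> 14 lines: khd bpi auc stmp wrnyb jfo ervf uqno aqk cqc ipv rosp tqx xdr
Hunk 5: at line 4 remove [jfo,ervf] add [tbokd] -> 13 lines: khd bpi auc stmp wrnyb tbokd uqno aqk cqc ipv rosp tqx xdr
Hunk 6: at line 6 remove [aqk] add [quyv] -> 13 lines: khd bpi auc stmp wrnyb tbokd uqno quyv cqc ipv rosp tqx xdr
Hunk 7: at line 2 remove [stmp] add [azsj,mdzey] -> 14 lines: khd bpi auc azsj mdzey wrnyb tbokd uqno quyv cqc ipv rosp tqx xdr
Final line 5: mdzey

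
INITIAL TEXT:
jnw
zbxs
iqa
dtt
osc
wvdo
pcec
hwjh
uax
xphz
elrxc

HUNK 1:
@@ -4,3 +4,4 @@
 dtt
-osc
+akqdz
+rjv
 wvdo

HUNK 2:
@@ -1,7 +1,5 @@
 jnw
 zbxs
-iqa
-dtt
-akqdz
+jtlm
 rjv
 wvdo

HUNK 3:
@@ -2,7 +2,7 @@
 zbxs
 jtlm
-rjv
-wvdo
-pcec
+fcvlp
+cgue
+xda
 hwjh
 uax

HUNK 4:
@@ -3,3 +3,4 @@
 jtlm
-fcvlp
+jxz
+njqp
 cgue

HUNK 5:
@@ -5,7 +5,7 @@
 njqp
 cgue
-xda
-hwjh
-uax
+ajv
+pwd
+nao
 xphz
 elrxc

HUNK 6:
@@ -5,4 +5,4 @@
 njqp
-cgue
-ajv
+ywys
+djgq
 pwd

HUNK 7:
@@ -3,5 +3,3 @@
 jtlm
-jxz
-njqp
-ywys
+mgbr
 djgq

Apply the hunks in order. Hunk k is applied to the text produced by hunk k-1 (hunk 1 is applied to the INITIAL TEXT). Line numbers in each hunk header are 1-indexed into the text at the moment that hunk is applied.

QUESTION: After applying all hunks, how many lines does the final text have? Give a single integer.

Answer: 9

Derivation:
Hunk 1: at line 4 remove [osc] add [akqdz,rjv] -> 12 lines: jnw zbxs iqa dtt akqdz rjv wvdo pcec hwjh uax xphz elrxc
Hunk 2: at line 1 remove [iqa,dtt,akqdz] add [jtlm] -> 10 lines: jnw zbxs jtlm rjv wvdo pcec hwjh uax xphz elrxc
Hunk 3: at line 2 remove [rjv,wvdo,pcec] add [fcvlp,cgue,xda] -> 10 lines: jnw zbxs jtlm fcvlp cgue xda hwjh uax xphz elrxc
Hunk 4: at line 3 remove [fcvlp] add [jxz,njqp] -> 11 lines: jnw zbxs jtlm jxz njqp cgue xda hwjh uax xphz elrxc
Hunk 5: at line 5 remove [xda,hwjh,uax] add [ajv,pwd,nao] -> 11 lines: jnw zbxs jtlm jxz njqp cgue ajv pwd nao xphz elrxc
Hunk 6: at line 5 remove [cgue,ajv] add [ywys,djgq] -> 11 lines: jnw zbxs jtlm jxz njqp ywys djgq pwd nao xphz elrxc
Hunk 7: at line 3 remove [jxz,njqp,ywys] add [mgbr] -> 9 lines: jnw zbxs jtlm mgbr djgq pwd nao xphz elrxc
Final line count: 9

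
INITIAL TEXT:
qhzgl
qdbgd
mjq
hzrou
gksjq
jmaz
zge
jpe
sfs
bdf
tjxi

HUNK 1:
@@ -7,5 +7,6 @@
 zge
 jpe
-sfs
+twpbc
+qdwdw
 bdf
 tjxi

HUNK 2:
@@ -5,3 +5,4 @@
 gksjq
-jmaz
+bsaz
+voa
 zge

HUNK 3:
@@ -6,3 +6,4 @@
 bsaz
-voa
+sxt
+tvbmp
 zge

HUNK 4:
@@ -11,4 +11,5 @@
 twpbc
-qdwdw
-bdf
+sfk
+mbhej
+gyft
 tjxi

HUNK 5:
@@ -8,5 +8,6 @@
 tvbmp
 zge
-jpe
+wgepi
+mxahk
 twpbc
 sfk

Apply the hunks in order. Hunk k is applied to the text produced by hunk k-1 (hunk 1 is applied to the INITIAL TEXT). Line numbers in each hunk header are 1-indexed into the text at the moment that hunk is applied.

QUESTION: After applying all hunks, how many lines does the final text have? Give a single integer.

Hunk 1: at line 7 remove [sfs] add [twpbc,qdwdw] -> 12 lines: qhzgl qdbgd mjq hzrou gksjq jmaz zge jpe twpbc qdwdw bdf tjxi
Hunk 2: at line 5 remove [jmaz] add [bsaz,voa] -> 13 lines: qhzgl qdbgd mjq hzrou gksjq bsaz voa zge jpe twpbc qdwdw bdf tjxi
Hunk 3: at line 6 remove [voa] add [sxt,tvbmp] -> 14 lines: qhzgl qdbgd mjq hzrou gksjq bsaz sxt tvbmp zge jpe twpbc qdwdw bdf tjxi
Hunk 4: at line 11 remove [qdwdw,bdf] add [sfk,mbhej,gyft] -> 15 lines: qhzgl qdbgd mjq hzrou gksjq bsaz sxt tvbmp zge jpe twpbc sfk mbhej gyft tjxi
Hunk 5: at line 8 remove [jpe] add [wgepi,mxahk] -> 16 lines: qhzgl qdbgd mjq hzrou gksjq bsaz sxt tvbmp zge wgepi mxahk twpbc sfk mbhej gyft tjxi
Final line count: 16

Answer: 16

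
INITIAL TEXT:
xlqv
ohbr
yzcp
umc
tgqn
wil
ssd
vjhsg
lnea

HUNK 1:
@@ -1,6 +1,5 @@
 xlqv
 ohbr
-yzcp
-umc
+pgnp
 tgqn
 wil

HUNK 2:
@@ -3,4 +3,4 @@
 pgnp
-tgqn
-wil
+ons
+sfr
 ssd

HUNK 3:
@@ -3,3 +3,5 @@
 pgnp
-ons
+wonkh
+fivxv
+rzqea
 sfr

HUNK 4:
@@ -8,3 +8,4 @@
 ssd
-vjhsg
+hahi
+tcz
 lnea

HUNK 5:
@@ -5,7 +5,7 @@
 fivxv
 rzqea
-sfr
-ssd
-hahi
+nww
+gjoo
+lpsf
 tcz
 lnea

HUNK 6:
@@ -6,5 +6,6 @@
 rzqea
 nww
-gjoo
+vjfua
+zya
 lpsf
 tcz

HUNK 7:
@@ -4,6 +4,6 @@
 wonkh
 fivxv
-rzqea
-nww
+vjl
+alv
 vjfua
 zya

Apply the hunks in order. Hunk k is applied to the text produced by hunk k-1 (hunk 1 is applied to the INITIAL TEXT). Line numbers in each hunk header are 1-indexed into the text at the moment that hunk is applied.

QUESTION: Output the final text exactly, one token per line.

Answer: xlqv
ohbr
pgnp
wonkh
fivxv
vjl
alv
vjfua
zya
lpsf
tcz
lnea

Derivation:
Hunk 1: at line 1 remove [yzcp,umc] add [pgnp] -> 8 lines: xlqv ohbr pgnp tgqn wil ssd vjhsg lnea
Hunk 2: at line 3 remove [tgqn,wil] add [ons,sfr] -> 8 lines: xlqv ohbr pgnp ons sfr ssd vjhsg lnea
Hunk 3: at line 3 remove [ons] add [wonkh,fivxv,rzqea] -> 10 lines: xlqv ohbr pgnp wonkh fivxv rzqea sfr ssd vjhsg lnea
Hunk 4: at line 8 remove [vjhsg] add [hahi,tcz] -> 11 lines: xlqv ohbr pgnp wonkh fivxv rzqea sfr ssd hahi tcz lnea
Hunk 5: at line 5 remove [sfr,ssd,hahi] add [nww,gjoo,lpsf] -> 11 lines: xlqv ohbr pgnp wonkh fivxv rzqea nww gjoo lpsf tcz lnea
Hunk 6: at line 6 remove [gjoo] add [vjfua,zya] -> 12 lines: xlqv ohbr pgnp wonkh fivxv rzqea nww vjfua zya lpsf tcz lnea
Hunk 7: at line 4 remove [rzqea,nww] add [vjl,alv] -> 12 lines: xlqv ohbr pgnp wonkh fivxv vjl alv vjfua zya lpsf tcz lnea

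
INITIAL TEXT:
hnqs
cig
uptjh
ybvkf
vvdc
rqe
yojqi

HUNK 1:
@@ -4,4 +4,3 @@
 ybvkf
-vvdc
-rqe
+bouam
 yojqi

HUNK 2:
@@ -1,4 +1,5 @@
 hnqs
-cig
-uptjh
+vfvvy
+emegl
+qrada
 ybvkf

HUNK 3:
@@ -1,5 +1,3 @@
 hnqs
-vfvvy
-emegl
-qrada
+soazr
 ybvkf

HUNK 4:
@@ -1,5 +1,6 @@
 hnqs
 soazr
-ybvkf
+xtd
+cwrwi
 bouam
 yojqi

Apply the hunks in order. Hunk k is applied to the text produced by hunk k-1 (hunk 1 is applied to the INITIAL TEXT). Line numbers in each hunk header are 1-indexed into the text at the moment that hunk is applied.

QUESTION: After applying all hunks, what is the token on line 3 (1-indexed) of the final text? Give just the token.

Hunk 1: at line 4 remove [vvdc,rqe] add [bouam] -> 6 lines: hnqs cig uptjh ybvkf bouam yojqi
Hunk 2: at line 1 remove [cig,uptjh] add [vfvvy,emegl,qrada] -> 7 lines: hnqs vfvvy emegl qrada ybvkf bouam yojqi
Hunk 3: at line 1 remove [vfvvy,emegl,qrada] add [soazr] -> 5 lines: hnqs soazr ybvkf bouam yojqi
Hunk 4: at line 1 remove [ybvkf] add [xtd,cwrwi] -> 6 lines: hnqs soazr xtd cwrwi bouam yojqi
Final line 3: xtd

Answer: xtd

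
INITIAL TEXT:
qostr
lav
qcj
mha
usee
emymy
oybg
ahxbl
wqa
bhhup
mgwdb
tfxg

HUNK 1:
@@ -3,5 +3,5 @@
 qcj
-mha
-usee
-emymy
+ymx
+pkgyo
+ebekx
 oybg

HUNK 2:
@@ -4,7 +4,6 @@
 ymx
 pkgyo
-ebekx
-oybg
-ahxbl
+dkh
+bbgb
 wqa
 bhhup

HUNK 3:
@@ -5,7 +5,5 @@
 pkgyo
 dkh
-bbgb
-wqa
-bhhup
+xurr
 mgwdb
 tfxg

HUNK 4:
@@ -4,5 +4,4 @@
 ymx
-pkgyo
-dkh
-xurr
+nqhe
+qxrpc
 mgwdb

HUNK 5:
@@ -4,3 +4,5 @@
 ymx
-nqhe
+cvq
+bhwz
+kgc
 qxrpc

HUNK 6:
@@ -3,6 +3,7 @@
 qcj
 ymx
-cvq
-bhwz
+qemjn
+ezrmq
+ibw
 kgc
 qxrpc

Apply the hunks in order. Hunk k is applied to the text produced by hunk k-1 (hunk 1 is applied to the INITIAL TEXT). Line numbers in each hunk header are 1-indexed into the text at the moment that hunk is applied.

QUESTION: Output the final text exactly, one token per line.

Hunk 1: at line 3 remove [mha,usee,emymy] add [ymx,pkgyo,ebekx] -> 12 lines: qostr lav qcj ymx pkgyo ebekx oybg ahxbl wqa bhhup mgwdb tfxg
Hunk 2: at line 4 remove [ebekx,oybg,ahxbl] add [dkh,bbgb] -> 11 lines: qostr lav qcj ymx pkgyo dkh bbgb wqa bhhup mgwdb tfxg
Hunk 3: at line 5 remove [bbgb,wqa,bhhup] add [xurr] -> 9 lines: qostr lav qcj ymx pkgyo dkh xurr mgwdb tfxg
Hunk 4: at line 4 remove [pkgyo,dkh,xurr] add [nqhe,qxrpc] -> 8 lines: qostr lav qcj ymx nqhe qxrpc mgwdb tfxg
Hunk 5: at line 4 remove [nqhe] add [cvq,bhwz,kgc] -> 10 lines: qostr lav qcj ymx cvq bhwz kgc qxrpc mgwdb tfxg
Hunk 6: at line 3 remove [cvq,bhwz] add [qemjn,ezrmq,ibw] -> 11 lines: qostr lav qcj ymx qemjn ezrmq ibw kgc qxrpc mgwdb tfxg

Answer: qostr
lav
qcj
ymx
qemjn
ezrmq
ibw
kgc
qxrpc
mgwdb
tfxg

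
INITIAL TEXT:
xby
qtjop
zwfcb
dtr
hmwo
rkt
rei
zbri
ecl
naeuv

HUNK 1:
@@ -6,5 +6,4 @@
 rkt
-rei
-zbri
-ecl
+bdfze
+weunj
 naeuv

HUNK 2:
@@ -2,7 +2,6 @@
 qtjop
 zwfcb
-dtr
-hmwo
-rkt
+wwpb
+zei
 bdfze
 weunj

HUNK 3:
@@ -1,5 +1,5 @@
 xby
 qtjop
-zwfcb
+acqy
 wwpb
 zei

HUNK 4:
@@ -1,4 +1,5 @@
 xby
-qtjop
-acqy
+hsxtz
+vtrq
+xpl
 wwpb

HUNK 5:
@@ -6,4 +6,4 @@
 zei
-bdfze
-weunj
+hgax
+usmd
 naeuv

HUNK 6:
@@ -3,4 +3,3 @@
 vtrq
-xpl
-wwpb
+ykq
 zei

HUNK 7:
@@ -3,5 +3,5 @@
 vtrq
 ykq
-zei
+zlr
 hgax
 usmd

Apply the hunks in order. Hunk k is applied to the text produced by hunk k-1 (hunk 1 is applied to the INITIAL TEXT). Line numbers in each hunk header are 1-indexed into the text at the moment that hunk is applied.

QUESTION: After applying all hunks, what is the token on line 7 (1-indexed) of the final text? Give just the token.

Answer: usmd

Derivation:
Hunk 1: at line 6 remove [rei,zbri,ecl] add [bdfze,weunj] -> 9 lines: xby qtjop zwfcb dtr hmwo rkt bdfze weunj naeuv
Hunk 2: at line 2 remove [dtr,hmwo,rkt] add [wwpb,zei] -> 8 lines: xby qtjop zwfcb wwpb zei bdfze weunj naeuv
Hunk 3: at line 1 remove [zwfcb] add [acqy] -> 8 lines: xby qtjop acqy wwpb zei bdfze weunj naeuv
Hunk 4: at line 1 remove [qtjop,acqy] add [hsxtz,vtrq,xpl] -> 9 lines: xby hsxtz vtrq xpl wwpb zei bdfze weunj naeuv
Hunk 5: at line 6 remove [bdfze,weunj] add [hgax,usmd] -> 9 lines: xby hsxtz vtrq xpl wwpb zei hgax usmd naeuv
Hunk 6: at line 3 remove [xpl,wwpb] add [ykq] -> 8 lines: xby hsxtz vtrq ykq zei hgax usmd naeuv
Hunk 7: at line 3 remove [zei] add [zlr] -> 8 lines: xby hsxtz vtrq ykq zlr hgax usmd naeuv
Final line 7: usmd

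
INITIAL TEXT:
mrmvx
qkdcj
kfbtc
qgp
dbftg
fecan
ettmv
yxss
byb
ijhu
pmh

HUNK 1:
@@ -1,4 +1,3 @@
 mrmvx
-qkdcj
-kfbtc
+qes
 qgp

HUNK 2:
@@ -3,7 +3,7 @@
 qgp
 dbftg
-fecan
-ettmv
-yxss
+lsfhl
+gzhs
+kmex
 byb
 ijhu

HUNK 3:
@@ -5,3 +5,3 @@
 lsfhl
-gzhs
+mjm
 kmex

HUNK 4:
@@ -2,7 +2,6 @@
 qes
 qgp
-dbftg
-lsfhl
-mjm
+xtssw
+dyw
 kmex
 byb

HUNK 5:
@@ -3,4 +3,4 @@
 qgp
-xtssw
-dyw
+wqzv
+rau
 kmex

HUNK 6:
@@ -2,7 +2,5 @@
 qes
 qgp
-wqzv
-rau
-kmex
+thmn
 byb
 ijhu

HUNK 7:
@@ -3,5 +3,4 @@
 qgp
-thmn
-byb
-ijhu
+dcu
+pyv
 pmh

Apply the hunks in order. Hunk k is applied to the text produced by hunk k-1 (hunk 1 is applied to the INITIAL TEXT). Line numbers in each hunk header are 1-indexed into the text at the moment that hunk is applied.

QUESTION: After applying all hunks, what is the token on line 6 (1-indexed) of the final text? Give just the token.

Hunk 1: at line 1 remove [qkdcj,kfbtc] add [qes] -> 10 lines: mrmvx qes qgp dbftg fecan ettmv yxss byb ijhu pmh
Hunk 2: at line 3 remove [fecan,ettmv,yxss] add [lsfhl,gzhs,kmex] -> 10 lines: mrmvx qes qgp dbftg lsfhl gzhs kmex byb ijhu pmh
Hunk 3: at line 5 remove [gzhs] add [mjm] -> 10 lines: mrmvx qes qgp dbftg lsfhl mjm kmex byb ijhu pmh
Hunk 4: at line 2 remove [dbftg,lsfhl,mjm] add [xtssw,dyw] -> 9 lines: mrmvx qes qgp xtssw dyw kmex byb ijhu pmh
Hunk 5: at line 3 remove [xtssw,dyw] add [wqzv,rau] -> 9 lines: mrmvx qes qgp wqzv rau kmex byb ijhu pmh
Hunk 6: at line 2 remove [wqzv,rau,kmex] add [thmn] -> 7 lines: mrmvx qes qgp thmn byb ijhu pmh
Hunk 7: at line 3 remove [thmn,byb,ijhu] add [dcu,pyv] -> 6 lines: mrmvx qes qgp dcu pyv pmh
Final line 6: pmh

Answer: pmh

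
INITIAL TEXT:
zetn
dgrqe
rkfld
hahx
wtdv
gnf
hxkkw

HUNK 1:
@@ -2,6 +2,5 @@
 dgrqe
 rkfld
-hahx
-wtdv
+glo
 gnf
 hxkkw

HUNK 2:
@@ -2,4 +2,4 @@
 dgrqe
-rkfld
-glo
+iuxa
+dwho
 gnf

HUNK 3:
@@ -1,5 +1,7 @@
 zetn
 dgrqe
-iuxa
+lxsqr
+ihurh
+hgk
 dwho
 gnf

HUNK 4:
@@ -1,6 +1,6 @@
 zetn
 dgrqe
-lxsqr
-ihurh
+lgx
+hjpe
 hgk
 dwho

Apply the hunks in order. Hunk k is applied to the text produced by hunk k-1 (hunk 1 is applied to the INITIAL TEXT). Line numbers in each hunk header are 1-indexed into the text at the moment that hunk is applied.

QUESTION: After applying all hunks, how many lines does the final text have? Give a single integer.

Hunk 1: at line 2 remove [hahx,wtdv] add [glo] -> 6 lines: zetn dgrqe rkfld glo gnf hxkkw
Hunk 2: at line 2 remove [rkfld,glo] add [iuxa,dwho] -> 6 lines: zetn dgrqe iuxa dwho gnf hxkkw
Hunk 3: at line 1 remove [iuxa] add [lxsqr,ihurh,hgk] -> 8 lines: zetn dgrqe lxsqr ihurh hgk dwho gnf hxkkw
Hunk 4: at line 1 remove [lxsqr,ihurh] add [lgx,hjpe] -> 8 lines: zetn dgrqe lgx hjpe hgk dwho gnf hxkkw
Final line count: 8

Answer: 8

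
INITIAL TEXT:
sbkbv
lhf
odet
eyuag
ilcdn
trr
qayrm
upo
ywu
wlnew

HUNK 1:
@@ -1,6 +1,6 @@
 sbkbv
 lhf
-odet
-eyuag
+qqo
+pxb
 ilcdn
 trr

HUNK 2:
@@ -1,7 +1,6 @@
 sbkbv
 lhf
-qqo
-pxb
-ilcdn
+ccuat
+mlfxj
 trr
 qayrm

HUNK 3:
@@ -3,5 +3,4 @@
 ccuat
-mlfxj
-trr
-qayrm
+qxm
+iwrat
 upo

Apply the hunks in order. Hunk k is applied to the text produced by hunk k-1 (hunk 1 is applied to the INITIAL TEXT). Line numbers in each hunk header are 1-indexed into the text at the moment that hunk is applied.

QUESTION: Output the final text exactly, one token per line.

Hunk 1: at line 1 remove [odet,eyuag] add [qqo,pxb] -> 10 lines: sbkbv lhf qqo pxb ilcdn trr qayrm upo ywu wlnew
Hunk 2: at line 1 remove [qqo,pxb,ilcdn] add [ccuat,mlfxj] -> 9 lines: sbkbv lhf ccuat mlfxj trr qayrm upo ywu wlnew
Hunk 3: at line 3 remove [mlfxj,trr,qayrm] add [qxm,iwrat] -> 8 lines: sbkbv lhf ccuat qxm iwrat upo ywu wlnew

Answer: sbkbv
lhf
ccuat
qxm
iwrat
upo
ywu
wlnew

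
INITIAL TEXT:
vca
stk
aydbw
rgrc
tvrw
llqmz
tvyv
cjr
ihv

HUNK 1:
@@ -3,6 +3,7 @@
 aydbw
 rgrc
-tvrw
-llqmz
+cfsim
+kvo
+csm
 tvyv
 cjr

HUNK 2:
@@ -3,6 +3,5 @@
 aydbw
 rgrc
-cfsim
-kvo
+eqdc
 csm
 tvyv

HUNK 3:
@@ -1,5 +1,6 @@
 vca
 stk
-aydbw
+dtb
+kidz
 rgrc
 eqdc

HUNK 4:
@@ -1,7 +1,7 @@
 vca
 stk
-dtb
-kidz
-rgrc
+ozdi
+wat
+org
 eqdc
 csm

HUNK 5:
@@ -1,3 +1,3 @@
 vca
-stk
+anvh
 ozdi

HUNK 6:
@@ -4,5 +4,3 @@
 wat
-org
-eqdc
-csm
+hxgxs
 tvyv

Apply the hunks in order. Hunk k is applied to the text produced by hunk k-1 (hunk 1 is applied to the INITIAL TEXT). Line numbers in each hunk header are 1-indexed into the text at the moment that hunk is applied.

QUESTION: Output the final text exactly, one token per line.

Hunk 1: at line 3 remove [tvrw,llqmz] add [cfsim,kvo,csm] -> 10 lines: vca stk aydbw rgrc cfsim kvo csm tvyv cjr ihv
Hunk 2: at line 3 remove [cfsim,kvo] add [eqdc] -> 9 lines: vca stk aydbw rgrc eqdc csm tvyv cjr ihv
Hunk 3: at line 1 remove [aydbw] add [dtb,kidz] -> 10 lines: vca stk dtb kidz rgrc eqdc csm tvyv cjr ihv
Hunk 4: at line 1 remove [dtb,kidz,rgrc] add [ozdi,wat,org] -> 10 lines: vca stk ozdi wat org eqdc csm tvyv cjr ihv
Hunk 5: at line 1 remove [stk] add [anvh] -> 10 lines: vca anvh ozdi wat org eqdc csm tvyv cjr ihv
Hunk 6: at line 4 remove [org,eqdc,csm] add [hxgxs] -> 8 lines: vca anvh ozdi wat hxgxs tvyv cjr ihv

Answer: vca
anvh
ozdi
wat
hxgxs
tvyv
cjr
ihv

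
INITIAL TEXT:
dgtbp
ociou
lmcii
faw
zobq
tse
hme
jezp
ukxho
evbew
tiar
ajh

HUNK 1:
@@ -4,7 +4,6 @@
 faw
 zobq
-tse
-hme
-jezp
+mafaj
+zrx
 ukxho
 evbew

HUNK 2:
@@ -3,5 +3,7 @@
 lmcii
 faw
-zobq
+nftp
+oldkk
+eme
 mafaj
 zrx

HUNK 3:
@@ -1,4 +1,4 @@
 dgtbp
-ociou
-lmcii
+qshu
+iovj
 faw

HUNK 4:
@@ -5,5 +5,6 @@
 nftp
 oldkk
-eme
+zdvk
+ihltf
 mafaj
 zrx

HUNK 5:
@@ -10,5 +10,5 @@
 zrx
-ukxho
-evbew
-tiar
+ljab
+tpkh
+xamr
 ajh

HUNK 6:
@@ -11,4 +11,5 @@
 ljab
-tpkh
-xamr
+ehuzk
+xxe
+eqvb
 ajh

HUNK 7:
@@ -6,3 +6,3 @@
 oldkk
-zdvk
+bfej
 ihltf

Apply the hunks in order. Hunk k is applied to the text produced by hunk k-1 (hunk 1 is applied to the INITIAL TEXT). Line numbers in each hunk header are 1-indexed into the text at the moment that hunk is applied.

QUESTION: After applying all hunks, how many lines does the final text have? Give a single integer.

Hunk 1: at line 4 remove [tse,hme,jezp] add [mafaj,zrx] -> 11 lines: dgtbp ociou lmcii faw zobq mafaj zrx ukxho evbew tiar ajh
Hunk 2: at line 3 remove [zobq] add [nftp,oldkk,eme] -> 13 lines: dgtbp ociou lmcii faw nftp oldkk eme mafaj zrx ukxho evbew tiar ajh
Hunk 3: at line 1 remove [ociou,lmcii] add [qshu,iovj] -> 13 lines: dgtbp qshu iovj faw nftp oldkk eme mafaj zrx ukxho evbew tiar ajh
Hunk 4: at line 5 remove [eme] add [zdvk,ihltf] -> 14 lines: dgtbp qshu iovj faw nftp oldkk zdvk ihltf mafaj zrx ukxho evbew tiar ajh
Hunk 5: at line 10 remove [ukxho,evbew,tiar] add [ljab,tpkh,xamr] -> 14 lines: dgtbp qshu iovj faw nftp oldkk zdvk ihltf mafaj zrx ljab tpkh xamr ajh
Hunk 6: at line 11 remove [tpkh,xamr] add [ehuzk,xxe,eqvb] -> 15 lines: dgtbp qshu iovj faw nftp oldkk zdvk ihltf mafaj zrx ljab ehuzk xxe eqvb ajh
Hunk 7: at line 6 remove [zdvk] add [bfej] -> 15 lines: dgtbp qshu iovj faw nftp oldkk bfej ihltf mafaj zrx ljab ehuzk xxe eqvb ajh
Final line count: 15

Answer: 15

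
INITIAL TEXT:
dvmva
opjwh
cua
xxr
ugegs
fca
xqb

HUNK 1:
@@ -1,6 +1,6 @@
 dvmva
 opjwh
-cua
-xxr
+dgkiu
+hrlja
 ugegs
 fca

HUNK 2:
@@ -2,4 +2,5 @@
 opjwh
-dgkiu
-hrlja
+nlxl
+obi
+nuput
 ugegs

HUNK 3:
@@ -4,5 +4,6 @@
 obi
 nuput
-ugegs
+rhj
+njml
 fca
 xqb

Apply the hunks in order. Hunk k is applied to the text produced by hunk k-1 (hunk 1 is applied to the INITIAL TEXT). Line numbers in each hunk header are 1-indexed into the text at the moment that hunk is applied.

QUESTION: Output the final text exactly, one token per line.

Hunk 1: at line 1 remove [cua,xxr] add [dgkiu,hrlja] -> 7 lines: dvmva opjwh dgkiu hrlja ugegs fca xqb
Hunk 2: at line 2 remove [dgkiu,hrlja] add [nlxl,obi,nuput] -> 8 lines: dvmva opjwh nlxl obi nuput ugegs fca xqb
Hunk 3: at line 4 remove [ugegs] add [rhj,njml] -> 9 lines: dvmva opjwh nlxl obi nuput rhj njml fca xqb

Answer: dvmva
opjwh
nlxl
obi
nuput
rhj
njml
fca
xqb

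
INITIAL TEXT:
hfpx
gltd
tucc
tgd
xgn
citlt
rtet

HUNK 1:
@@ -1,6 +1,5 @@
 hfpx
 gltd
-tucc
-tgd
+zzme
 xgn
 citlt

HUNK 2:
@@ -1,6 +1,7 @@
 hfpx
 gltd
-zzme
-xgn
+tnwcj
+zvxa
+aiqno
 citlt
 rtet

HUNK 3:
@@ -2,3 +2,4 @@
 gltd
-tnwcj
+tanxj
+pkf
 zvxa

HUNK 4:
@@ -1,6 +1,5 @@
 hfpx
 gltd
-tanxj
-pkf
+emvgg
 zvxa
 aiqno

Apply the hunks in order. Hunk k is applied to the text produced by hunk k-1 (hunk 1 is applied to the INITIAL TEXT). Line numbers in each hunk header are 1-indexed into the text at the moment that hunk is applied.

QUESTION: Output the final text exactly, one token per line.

Hunk 1: at line 1 remove [tucc,tgd] add [zzme] -> 6 lines: hfpx gltd zzme xgn citlt rtet
Hunk 2: at line 1 remove [zzme,xgn] add [tnwcj,zvxa,aiqno] -> 7 lines: hfpx gltd tnwcj zvxa aiqno citlt rtet
Hunk 3: at line 2 remove [tnwcj] add [tanxj,pkf] -> 8 lines: hfpx gltd tanxj pkf zvxa aiqno citlt rtet
Hunk 4: at line 1 remove [tanxj,pkf] add [emvgg] -> 7 lines: hfpx gltd emvgg zvxa aiqno citlt rtet

Answer: hfpx
gltd
emvgg
zvxa
aiqno
citlt
rtet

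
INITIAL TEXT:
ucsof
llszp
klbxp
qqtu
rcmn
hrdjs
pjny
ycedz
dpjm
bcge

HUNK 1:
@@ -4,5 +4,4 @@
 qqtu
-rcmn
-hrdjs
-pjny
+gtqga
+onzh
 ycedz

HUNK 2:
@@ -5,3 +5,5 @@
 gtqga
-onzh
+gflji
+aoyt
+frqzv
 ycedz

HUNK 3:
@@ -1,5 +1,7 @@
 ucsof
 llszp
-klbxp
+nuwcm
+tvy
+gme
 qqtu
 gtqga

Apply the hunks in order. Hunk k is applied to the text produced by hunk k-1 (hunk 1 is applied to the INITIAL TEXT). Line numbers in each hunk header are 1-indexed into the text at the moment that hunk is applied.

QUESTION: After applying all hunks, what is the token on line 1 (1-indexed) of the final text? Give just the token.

Answer: ucsof

Derivation:
Hunk 1: at line 4 remove [rcmn,hrdjs,pjny] add [gtqga,onzh] -> 9 lines: ucsof llszp klbxp qqtu gtqga onzh ycedz dpjm bcge
Hunk 2: at line 5 remove [onzh] add [gflji,aoyt,frqzv] -> 11 lines: ucsof llszp klbxp qqtu gtqga gflji aoyt frqzv ycedz dpjm bcge
Hunk 3: at line 1 remove [klbxp] add [nuwcm,tvy,gme] -> 13 lines: ucsof llszp nuwcm tvy gme qqtu gtqga gflji aoyt frqzv ycedz dpjm bcge
Final line 1: ucsof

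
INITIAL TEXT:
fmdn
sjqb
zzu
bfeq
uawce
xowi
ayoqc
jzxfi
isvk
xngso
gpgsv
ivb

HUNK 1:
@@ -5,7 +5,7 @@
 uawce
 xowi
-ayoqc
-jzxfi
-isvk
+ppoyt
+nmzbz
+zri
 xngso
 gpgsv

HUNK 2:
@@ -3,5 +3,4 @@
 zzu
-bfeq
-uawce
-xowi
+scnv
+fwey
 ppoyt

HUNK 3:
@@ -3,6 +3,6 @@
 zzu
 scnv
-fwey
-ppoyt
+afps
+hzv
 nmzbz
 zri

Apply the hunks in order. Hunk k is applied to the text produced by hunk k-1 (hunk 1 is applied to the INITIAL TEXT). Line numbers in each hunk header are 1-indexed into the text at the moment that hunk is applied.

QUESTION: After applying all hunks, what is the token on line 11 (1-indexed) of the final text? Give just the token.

Answer: ivb

Derivation:
Hunk 1: at line 5 remove [ayoqc,jzxfi,isvk] add [ppoyt,nmzbz,zri] -> 12 lines: fmdn sjqb zzu bfeq uawce xowi ppoyt nmzbz zri xngso gpgsv ivb
Hunk 2: at line 3 remove [bfeq,uawce,xowi] add [scnv,fwey] -> 11 lines: fmdn sjqb zzu scnv fwey ppoyt nmzbz zri xngso gpgsv ivb
Hunk 3: at line 3 remove [fwey,ppoyt] add [afps,hzv] -> 11 lines: fmdn sjqb zzu scnv afps hzv nmzbz zri xngso gpgsv ivb
Final line 11: ivb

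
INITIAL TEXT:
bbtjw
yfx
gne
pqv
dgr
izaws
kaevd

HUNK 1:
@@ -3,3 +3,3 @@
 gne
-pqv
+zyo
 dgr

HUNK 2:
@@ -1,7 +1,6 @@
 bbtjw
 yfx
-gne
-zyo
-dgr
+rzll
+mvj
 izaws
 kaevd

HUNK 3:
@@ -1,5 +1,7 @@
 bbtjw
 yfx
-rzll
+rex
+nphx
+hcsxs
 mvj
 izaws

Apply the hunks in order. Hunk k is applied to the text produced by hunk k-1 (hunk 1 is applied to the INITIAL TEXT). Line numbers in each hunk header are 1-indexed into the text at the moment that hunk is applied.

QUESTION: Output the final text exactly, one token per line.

Answer: bbtjw
yfx
rex
nphx
hcsxs
mvj
izaws
kaevd

Derivation:
Hunk 1: at line 3 remove [pqv] add [zyo] -> 7 lines: bbtjw yfx gne zyo dgr izaws kaevd
Hunk 2: at line 1 remove [gne,zyo,dgr] add [rzll,mvj] -> 6 lines: bbtjw yfx rzll mvj izaws kaevd
Hunk 3: at line 1 remove [rzll] add [rex,nphx,hcsxs] -> 8 lines: bbtjw yfx rex nphx hcsxs mvj izaws kaevd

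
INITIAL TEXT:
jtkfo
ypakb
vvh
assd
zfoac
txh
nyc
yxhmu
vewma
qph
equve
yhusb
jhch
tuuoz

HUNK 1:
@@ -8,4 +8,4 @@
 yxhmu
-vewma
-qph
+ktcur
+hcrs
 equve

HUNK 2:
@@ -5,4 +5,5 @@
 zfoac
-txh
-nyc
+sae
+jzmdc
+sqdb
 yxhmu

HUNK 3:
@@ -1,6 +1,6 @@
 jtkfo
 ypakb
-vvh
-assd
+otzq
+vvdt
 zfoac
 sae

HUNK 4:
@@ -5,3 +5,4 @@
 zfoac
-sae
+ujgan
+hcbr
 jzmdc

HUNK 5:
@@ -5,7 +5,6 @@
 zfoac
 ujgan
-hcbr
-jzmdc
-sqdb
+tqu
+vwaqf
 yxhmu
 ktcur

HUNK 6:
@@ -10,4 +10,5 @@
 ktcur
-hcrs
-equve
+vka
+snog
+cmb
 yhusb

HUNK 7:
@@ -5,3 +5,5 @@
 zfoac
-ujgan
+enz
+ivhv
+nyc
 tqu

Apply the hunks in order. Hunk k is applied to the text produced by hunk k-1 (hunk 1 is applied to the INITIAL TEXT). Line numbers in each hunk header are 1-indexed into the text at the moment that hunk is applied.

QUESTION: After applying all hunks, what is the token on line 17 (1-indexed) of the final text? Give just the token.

Answer: jhch

Derivation:
Hunk 1: at line 8 remove [vewma,qph] add [ktcur,hcrs] -> 14 lines: jtkfo ypakb vvh assd zfoac txh nyc yxhmu ktcur hcrs equve yhusb jhch tuuoz
Hunk 2: at line 5 remove [txh,nyc] add [sae,jzmdc,sqdb] -> 15 lines: jtkfo ypakb vvh assd zfoac sae jzmdc sqdb yxhmu ktcur hcrs equve yhusb jhch tuuoz
Hunk 3: at line 1 remove [vvh,assd] add [otzq,vvdt] -> 15 lines: jtkfo ypakb otzq vvdt zfoac sae jzmdc sqdb yxhmu ktcur hcrs equve yhusb jhch tuuoz
Hunk 4: at line 5 remove [sae] add [ujgan,hcbr] -> 16 lines: jtkfo ypakb otzq vvdt zfoac ujgan hcbr jzmdc sqdb yxhmu ktcur hcrs equve yhusb jhch tuuoz
Hunk 5: at line 5 remove [hcbr,jzmdc,sqdb] add [tqu,vwaqf] -> 15 lines: jtkfo ypakb otzq vvdt zfoac ujgan tqu vwaqf yxhmu ktcur hcrs equve yhusb jhch tuuoz
Hunk 6: at line 10 remove [hcrs,equve] add [vka,snog,cmb] -> 16 lines: jtkfo ypakb otzq vvdt zfoac ujgan tqu vwaqf yxhmu ktcur vka snog cmb yhusb jhch tuuoz
Hunk 7: at line 5 remove [ujgan] add [enz,ivhv,nyc] -> 18 lines: jtkfo ypakb otzq vvdt zfoac enz ivhv nyc tqu vwaqf yxhmu ktcur vka snog cmb yhusb jhch tuuoz
Final line 17: jhch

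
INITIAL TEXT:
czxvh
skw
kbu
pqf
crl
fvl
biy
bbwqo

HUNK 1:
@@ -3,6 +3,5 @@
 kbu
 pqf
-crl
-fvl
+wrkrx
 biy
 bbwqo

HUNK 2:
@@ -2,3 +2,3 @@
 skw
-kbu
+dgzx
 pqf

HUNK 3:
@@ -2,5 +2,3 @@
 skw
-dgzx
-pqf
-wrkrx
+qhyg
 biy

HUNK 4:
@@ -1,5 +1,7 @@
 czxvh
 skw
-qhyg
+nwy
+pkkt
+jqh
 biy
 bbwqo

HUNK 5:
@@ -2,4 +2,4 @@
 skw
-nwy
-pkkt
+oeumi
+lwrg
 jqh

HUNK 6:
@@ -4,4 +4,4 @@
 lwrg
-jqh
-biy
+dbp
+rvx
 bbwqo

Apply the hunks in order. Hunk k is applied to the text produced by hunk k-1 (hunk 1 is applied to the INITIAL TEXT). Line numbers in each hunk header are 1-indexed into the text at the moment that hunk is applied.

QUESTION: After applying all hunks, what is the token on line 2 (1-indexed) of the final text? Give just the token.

Answer: skw

Derivation:
Hunk 1: at line 3 remove [crl,fvl] add [wrkrx] -> 7 lines: czxvh skw kbu pqf wrkrx biy bbwqo
Hunk 2: at line 2 remove [kbu] add [dgzx] -> 7 lines: czxvh skw dgzx pqf wrkrx biy bbwqo
Hunk 3: at line 2 remove [dgzx,pqf,wrkrx] add [qhyg] -> 5 lines: czxvh skw qhyg biy bbwqo
Hunk 4: at line 1 remove [qhyg] add [nwy,pkkt,jqh] -> 7 lines: czxvh skw nwy pkkt jqh biy bbwqo
Hunk 5: at line 2 remove [nwy,pkkt] add [oeumi,lwrg] -> 7 lines: czxvh skw oeumi lwrg jqh biy bbwqo
Hunk 6: at line 4 remove [jqh,biy] add [dbp,rvx] -> 7 lines: czxvh skw oeumi lwrg dbp rvx bbwqo
Final line 2: skw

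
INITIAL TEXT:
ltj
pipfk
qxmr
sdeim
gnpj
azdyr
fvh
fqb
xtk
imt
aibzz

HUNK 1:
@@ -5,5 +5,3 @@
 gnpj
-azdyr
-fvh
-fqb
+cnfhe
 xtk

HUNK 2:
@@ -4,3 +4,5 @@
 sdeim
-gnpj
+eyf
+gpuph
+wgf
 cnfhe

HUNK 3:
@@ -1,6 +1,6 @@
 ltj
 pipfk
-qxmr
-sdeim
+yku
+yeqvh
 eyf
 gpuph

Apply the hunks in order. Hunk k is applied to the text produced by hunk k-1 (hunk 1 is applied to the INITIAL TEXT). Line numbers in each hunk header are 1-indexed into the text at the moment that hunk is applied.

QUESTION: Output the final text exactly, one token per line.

Hunk 1: at line 5 remove [azdyr,fvh,fqb] add [cnfhe] -> 9 lines: ltj pipfk qxmr sdeim gnpj cnfhe xtk imt aibzz
Hunk 2: at line 4 remove [gnpj] add [eyf,gpuph,wgf] -> 11 lines: ltj pipfk qxmr sdeim eyf gpuph wgf cnfhe xtk imt aibzz
Hunk 3: at line 1 remove [qxmr,sdeim] add [yku,yeqvh] -> 11 lines: ltj pipfk yku yeqvh eyf gpuph wgf cnfhe xtk imt aibzz

Answer: ltj
pipfk
yku
yeqvh
eyf
gpuph
wgf
cnfhe
xtk
imt
aibzz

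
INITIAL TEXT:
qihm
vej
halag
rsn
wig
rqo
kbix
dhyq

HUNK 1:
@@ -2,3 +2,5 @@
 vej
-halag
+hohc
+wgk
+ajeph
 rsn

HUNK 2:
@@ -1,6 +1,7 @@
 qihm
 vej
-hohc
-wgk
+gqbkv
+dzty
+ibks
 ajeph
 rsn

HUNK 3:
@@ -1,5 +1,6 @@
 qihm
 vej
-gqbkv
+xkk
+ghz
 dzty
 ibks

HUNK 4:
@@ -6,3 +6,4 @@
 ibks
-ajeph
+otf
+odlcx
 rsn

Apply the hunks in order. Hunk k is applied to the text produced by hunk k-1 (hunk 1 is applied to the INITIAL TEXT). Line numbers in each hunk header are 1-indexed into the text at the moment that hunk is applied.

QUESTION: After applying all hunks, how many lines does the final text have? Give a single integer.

Answer: 13

Derivation:
Hunk 1: at line 2 remove [halag] add [hohc,wgk,ajeph] -> 10 lines: qihm vej hohc wgk ajeph rsn wig rqo kbix dhyq
Hunk 2: at line 1 remove [hohc,wgk] add [gqbkv,dzty,ibks] -> 11 lines: qihm vej gqbkv dzty ibks ajeph rsn wig rqo kbix dhyq
Hunk 3: at line 1 remove [gqbkv] add [xkk,ghz] -> 12 lines: qihm vej xkk ghz dzty ibks ajeph rsn wig rqo kbix dhyq
Hunk 4: at line 6 remove [ajeph] add [otf,odlcx] -> 13 lines: qihm vej xkk ghz dzty ibks otf odlcx rsn wig rqo kbix dhyq
Final line count: 13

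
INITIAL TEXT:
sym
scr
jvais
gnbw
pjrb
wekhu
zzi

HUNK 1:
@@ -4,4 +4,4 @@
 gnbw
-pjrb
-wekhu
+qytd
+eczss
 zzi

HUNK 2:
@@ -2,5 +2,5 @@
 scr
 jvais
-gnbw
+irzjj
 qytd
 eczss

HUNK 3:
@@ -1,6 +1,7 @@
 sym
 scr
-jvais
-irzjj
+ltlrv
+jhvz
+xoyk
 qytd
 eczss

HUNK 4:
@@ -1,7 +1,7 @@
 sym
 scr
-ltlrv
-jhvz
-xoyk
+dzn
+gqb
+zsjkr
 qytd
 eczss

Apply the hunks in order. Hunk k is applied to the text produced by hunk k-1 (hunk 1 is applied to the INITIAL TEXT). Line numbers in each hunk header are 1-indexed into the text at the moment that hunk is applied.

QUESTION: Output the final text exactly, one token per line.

Hunk 1: at line 4 remove [pjrb,wekhu] add [qytd,eczss] -> 7 lines: sym scr jvais gnbw qytd eczss zzi
Hunk 2: at line 2 remove [gnbw] add [irzjj] -> 7 lines: sym scr jvais irzjj qytd eczss zzi
Hunk 3: at line 1 remove [jvais,irzjj] add [ltlrv,jhvz,xoyk] -> 8 lines: sym scr ltlrv jhvz xoyk qytd eczss zzi
Hunk 4: at line 1 remove [ltlrv,jhvz,xoyk] add [dzn,gqb,zsjkr] -> 8 lines: sym scr dzn gqb zsjkr qytd eczss zzi

Answer: sym
scr
dzn
gqb
zsjkr
qytd
eczss
zzi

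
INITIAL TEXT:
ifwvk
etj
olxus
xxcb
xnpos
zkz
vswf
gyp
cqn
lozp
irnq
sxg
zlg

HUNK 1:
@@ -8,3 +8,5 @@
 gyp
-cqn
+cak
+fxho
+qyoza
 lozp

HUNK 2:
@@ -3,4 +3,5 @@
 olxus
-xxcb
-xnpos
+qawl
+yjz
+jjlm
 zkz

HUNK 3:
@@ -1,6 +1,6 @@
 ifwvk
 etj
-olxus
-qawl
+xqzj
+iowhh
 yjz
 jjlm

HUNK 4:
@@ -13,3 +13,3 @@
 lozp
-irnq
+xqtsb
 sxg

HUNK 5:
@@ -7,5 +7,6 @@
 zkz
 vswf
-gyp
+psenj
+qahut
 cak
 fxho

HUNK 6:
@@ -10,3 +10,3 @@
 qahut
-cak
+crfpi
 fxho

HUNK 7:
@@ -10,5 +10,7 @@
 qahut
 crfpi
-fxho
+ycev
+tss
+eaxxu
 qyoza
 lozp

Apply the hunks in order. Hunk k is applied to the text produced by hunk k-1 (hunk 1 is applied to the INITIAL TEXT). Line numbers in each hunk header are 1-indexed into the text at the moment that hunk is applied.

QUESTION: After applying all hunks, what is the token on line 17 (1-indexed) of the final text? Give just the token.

Hunk 1: at line 8 remove [cqn] add [cak,fxho,qyoza] -> 15 lines: ifwvk etj olxus xxcb xnpos zkz vswf gyp cak fxho qyoza lozp irnq sxg zlg
Hunk 2: at line 3 remove [xxcb,xnpos] add [qawl,yjz,jjlm] -> 16 lines: ifwvk etj olxus qawl yjz jjlm zkz vswf gyp cak fxho qyoza lozp irnq sxg zlg
Hunk 3: at line 1 remove [olxus,qawl] add [xqzj,iowhh] -> 16 lines: ifwvk etj xqzj iowhh yjz jjlm zkz vswf gyp cak fxho qyoza lozp irnq sxg zlg
Hunk 4: at line 13 remove [irnq] add [xqtsb] -> 16 lines: ifwvk etj xqzj iowhh yjz jjlm zkz vswf gyp cak fxho qyoza lozp xqtsb sxg zlg
Hunk 5: at line 7 remove [gyp] add [psenj,qahut] -> 17 lines: ifwvk etj xqzj iowhh yjz jjlm zkz vswf psenj qahut cak fxho qyoza lozp xqtsb sxg zlg
Hunk 6: at line 10 remove [cak] add [crfpi] -> 17 lines: ifwvk etj xqzj iowhh yjz jjlm zkz vswf psenj qahut crfpi fxho qyoza lozp xqtsb sxg zlg
Hunk 7: at line 10 remove [fxho] add [ycev,tss,eaxxu] -> 19 lines: ifwvk etj xqzj iowhh yjz jjlm zkz vswf psenj qahut crfpi ycev tss eaxxu qyoza lozp xqtsb sxg zlg
Final line 17: xqtsb

Answer: xqtsb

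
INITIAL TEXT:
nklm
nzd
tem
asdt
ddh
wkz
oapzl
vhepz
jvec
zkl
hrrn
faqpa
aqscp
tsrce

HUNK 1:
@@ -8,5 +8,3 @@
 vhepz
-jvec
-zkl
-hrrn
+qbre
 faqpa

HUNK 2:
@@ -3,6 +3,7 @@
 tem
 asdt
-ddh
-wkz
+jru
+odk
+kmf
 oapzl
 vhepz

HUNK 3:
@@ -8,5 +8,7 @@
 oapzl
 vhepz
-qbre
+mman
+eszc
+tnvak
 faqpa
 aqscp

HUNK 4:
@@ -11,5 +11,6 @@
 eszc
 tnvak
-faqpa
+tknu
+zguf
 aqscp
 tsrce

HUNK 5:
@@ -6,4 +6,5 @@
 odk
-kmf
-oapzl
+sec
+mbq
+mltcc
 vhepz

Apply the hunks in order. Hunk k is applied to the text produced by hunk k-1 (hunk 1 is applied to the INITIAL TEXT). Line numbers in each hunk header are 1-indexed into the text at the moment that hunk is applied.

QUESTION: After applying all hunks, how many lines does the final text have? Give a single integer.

Answer: 17

Derivation:
Hunk 1: at line 8 remove [jvec,zkl,hrrn] add [qbre] -> 12 lines: nklm nzd tem asdt ddh wkz oapzl vhepz qbre faqpa aqscp tsrce
Hunk 2: at line 3 remove [ddh,wkz] add [jru,odk,kmf] -> 13 lines: nklm nzd tem asdt jru odk kmf oapzl vhepz qbre faqpa aqscp tsrce
Hunk 3: at line 8 remove [qbre] add [mman,eszc,tnvak] -> 15 lines: nklm nzd tem asdt jru odk kmf oapzl vhepz mman eszc tnvak faqpa aqscp tsrce
Hunk 4: at line 11 remove [faqpa] add [tknu,zguf] -> 16 lines: nklm nzd tem asdt jru odk kmf oapzl vhepz mman eszc tnvak tknu zguf aqscp tsrce
Hunk 5: at line 6 remove [kmf,oapzl] add [sec,mbq,mltcc] -> 17 lines: nklm nzd tem asdt jru odk sec mbq mltcc vhepz mman eszc tnvak tknu zguf aqscp tsrce
Final line count: 17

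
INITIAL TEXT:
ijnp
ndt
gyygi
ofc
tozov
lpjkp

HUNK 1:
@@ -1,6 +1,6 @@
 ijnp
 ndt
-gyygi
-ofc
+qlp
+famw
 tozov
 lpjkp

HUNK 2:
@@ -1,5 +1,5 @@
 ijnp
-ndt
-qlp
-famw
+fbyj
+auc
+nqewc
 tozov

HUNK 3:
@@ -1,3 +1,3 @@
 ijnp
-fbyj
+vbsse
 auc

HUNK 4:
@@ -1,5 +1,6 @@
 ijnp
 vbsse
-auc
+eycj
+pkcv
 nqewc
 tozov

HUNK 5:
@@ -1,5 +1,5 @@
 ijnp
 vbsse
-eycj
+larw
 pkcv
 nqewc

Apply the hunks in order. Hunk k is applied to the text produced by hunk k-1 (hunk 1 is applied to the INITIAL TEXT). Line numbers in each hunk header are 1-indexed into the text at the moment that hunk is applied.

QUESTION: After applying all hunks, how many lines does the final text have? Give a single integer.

Hunk 1: at line 1 remove [gyygi,ofc] add [qlp,famw] -> 6 lines: ijnp ndt qlp famw tozov lpjkp
Hunk 2: at line 1 remove [ndt,qlp,famw] add [fbyj,auc,nqewc] -> 6 lines: ijnp fbyj auc nqewc tozov lpjkp
Hunk 3: at line 1 remove [fbyj] add [vbsse] -> 6 lines: ijnp vbsse auc nqewc tozov lpjkp
Hunk 4: at line 1 remove [auc] add [eycj,pkcv] -> 7 lines: ijnp vbsse eycj pkcv nqewc tozov lpjkp
Hunk 5: at line 1 remove [eycj] add [larw] -> 7 lines: ijnp vbsse larw pkcv nqewc tozov lpjkp
Final line count: 7

Answer: 7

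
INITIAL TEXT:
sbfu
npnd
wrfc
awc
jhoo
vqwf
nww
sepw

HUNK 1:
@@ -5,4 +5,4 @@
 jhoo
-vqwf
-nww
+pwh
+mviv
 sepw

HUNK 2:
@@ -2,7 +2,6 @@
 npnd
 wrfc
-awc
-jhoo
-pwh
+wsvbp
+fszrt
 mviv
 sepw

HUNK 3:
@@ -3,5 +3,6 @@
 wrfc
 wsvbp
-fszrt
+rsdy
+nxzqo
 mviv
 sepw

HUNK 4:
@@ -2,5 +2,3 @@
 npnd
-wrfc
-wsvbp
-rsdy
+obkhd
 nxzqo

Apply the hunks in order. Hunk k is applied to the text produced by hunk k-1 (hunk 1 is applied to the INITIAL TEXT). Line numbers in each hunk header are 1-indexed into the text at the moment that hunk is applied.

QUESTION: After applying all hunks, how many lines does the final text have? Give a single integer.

Hunk 1: at line 5 remove [vqwf,nww] add [pwh,mviv] -> 8 lines: sbfu npnd wrfc awc jhoo pwh mviv sepw
Hunk 2: at line 2 remove [awc,jhoo,pwh] add [wsvbp,fszrt] -> 7 lines: sbfu npnd wrfc wsvbp fszrt mviv sepw
Hunk 3: at line 3 remove [fszrt] add [rsdy,nxzqo] -> 8 lines: sbfu npnd wrfc wsvbp rsdy nxzqo mviv sepw
Hunk 4: at line 2 remove [wrfc,wsvbp,rsdy] add [obkhd] -> 6 lines: sbfu npnd obkhd nxzqo mviv sepw
Final line count: 6

Answer: 6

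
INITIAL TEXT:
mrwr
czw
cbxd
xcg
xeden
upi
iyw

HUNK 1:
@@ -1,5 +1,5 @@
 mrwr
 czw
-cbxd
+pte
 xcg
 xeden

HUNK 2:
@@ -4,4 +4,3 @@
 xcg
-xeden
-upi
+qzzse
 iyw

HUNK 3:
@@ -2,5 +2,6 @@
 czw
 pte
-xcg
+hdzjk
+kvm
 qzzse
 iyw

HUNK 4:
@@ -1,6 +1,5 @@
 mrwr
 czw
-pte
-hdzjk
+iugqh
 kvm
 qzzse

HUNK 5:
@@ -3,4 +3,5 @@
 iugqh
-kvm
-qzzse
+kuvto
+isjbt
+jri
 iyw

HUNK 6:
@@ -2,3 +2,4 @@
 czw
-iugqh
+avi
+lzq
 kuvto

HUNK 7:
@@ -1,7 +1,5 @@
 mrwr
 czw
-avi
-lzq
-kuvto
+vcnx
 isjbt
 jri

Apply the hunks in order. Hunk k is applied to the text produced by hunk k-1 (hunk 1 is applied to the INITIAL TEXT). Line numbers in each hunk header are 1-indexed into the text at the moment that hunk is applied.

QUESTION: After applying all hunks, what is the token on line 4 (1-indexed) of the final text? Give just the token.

Answer: isjbt

Derivation:
Hunk 1: at line 1 remove [cbxd] add [pte] -> 7 lines: mrwr czw pte xcg xeden upi iyw
Hunk 2: at line 4 remove [xeden,upi] add [qzzse] -> 6 lines: mrwr czw pte xcg qzzse iyw
Hunk 3: at line 2 remove [xcg] add [hdzjk,kvm] -> 7 lines: mrwr czw pte hdzjk kvm qzzse iyw
Hunk 4: at line 1 remove [pte,hdzjk] add [iugqh] -> 6 lines: mrwr czw iugqh kvm qzzse iyw
Hunk 5: at line 3 remove [kvm,qzzse] add [kuvto,isjbt,jri] -> 7 lines: mrwr czw iugqh kuvto isjbt jri iyw
Hunk 6: at line 2 remove [iugqh] add [avi,lzq] -> 8 lines: mrwr czw avi lzq kuvto isjbt jri iyw
Hunk 7: at line 1 remove [avi,lzq,kuvto] add [vcnx] -> 6 lines: mrwr czw vcnx isjbt jri iyw
Final line 4: isjbt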